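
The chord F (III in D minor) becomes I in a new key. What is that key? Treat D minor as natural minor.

The numeral I denotes a major triad on scale degree 1. With F on degree 1, the tonic of the new key is F.
Degree 1 carries a major triad in major keys, so the destination is F major.
Check: the diatonic triads of F major are F (I), Gm (ii), Am (iii), Bb (IV), C (V), Dm (vi), Edim (vii°) — F is indeed I.

F major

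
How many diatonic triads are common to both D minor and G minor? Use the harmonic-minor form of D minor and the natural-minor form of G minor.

Diatonic triads of D minor (harmonic minor): Dm (i), Edim (ii°), Faug (III+), Gm (iv), A (V), Bb (VI), C#dim (vii°).
Diatonic triads of G minor (natural minor): Gm (i), Adim (ii°), Bb (III), Cm (iv), Dm (v), Eb (VI), F (VII).
Matching root and quality in both lists: Dm, Gm, Bb.
That gives 3 common triads.

3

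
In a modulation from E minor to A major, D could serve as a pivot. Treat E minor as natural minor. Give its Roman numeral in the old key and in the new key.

VII in E minor; IV in A major

The scale of E minor (natural minor) is E F♯ G A B C D; D is degree 7, and the triad built there (D-F♯-A) is major, so it is VII.
The scale of A major is A B C♯ D E F♯ G♯; D is degree 4, and the triad built there (D-F♯-A) is major, so it is IV.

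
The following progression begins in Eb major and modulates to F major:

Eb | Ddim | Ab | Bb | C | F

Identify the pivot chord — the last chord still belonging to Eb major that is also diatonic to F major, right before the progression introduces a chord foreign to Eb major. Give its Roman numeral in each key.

Chords diatonic to Eb major: Eb, Fm, Gm, Ab, Bb, Cm, Ddim.
Reading the progression, the first chord not in that set is C, so the modulation leaves Eb major there.
The chord immediately before C is Bb, which is diatonic to both keys: V in Eb major and IV in F major.

Bb — V in Eb major, IV in F major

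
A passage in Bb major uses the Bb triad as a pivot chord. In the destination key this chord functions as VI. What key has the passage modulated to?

D minor

The numeral VI denotes a major triad on scale degree 6. With Bb on degree 6, the tonic of the new key is D.
Degree 6 carries a major triad in minor keys, so the destination is D minor.
Check: the diatonic triads of D minor (natural minor) are Dm (i), Edim (ii°), F (III), Gm (iv), Am (v), Bb (VI), C (VII) — Bb is indeed VI.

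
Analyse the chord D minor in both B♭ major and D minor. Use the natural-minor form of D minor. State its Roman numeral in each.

iii in B♭ major; i in D minor

The scale of B♭ major is B♭ C D E♭ F G A; D is degree 3, and the triad built there (D-F-A) is minor, so it is iii.
The scale of D minor (natural minor) is D E F G A B♭ C; D is degree 1, and the triad built there (D-F-A) is minor, so it is i.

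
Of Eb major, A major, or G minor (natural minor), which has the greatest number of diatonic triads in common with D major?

A major

Triads of D major: D (I), Em (ii), F#m (iii), G (IV), A (V), Bm (vi), C#dim (vii°).
Eb major shares 0: none.
A major shares 4: D, F#m, A, Bm.
G minor (natural minor) shares 0: none.
The most common triads (4) are shared with A major.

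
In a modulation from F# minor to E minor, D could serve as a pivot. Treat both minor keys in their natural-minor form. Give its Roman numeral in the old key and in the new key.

The scale of F# minor (natural minor) is F# G# A B C# D E; D is degree 6, and the triad built there (D-F#-A) is major, so it is VI.
The scale of E minor (natural minor) is E F# G A B C D; D is degree 7, and the triad built there (D-F#-A) is major, so it is VII.

VI in F# minor; VII in E minor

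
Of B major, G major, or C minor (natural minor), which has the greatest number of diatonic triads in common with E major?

B major

Triads of E major: E (I), F♯m (ii), G♯m (iii), A (IV), B (V), C♯m (vi), D♯dim (vii°).
B major shares 4: E, G♯m, B, C♯m.
G major shares 0: none.
C minor (natural minor) shares 0: none.
The most common triads (4) are shared with B major.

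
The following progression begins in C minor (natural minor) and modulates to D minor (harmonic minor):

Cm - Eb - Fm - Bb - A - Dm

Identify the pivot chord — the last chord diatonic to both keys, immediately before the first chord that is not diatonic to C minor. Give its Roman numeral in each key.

Bb — VII in C minor, VI in D minor

Chords diatonic to C minor: Cm, Ddim, Eb, Fm, Gm, Ab, Bb.
Reading the progression, the first chord not in that set is A, so the modulation leaves C minor there.
The chord immediately before A is Bb, which is diatonic to both keys: VII in C minor and VI in D minor.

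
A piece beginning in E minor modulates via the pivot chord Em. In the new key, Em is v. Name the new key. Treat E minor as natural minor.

A minor

The numeral v denotes a minor triad on scale degree 5. With E on degree 5, the tonic of the new key is A.
Degree 5 carries a minor triad in natural-minor keys, so the destination is A minor.
Check: the diatonic triads of A minor (natural minor) are Am (i), Bdim (ii°), C (III), Dm (iv), Em (v), F (VI), G (VII) — Em is indeed v.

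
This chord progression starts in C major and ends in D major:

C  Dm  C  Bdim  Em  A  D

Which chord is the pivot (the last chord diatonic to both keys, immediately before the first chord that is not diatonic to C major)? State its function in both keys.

Em — iii in C major, ii in D major

Chords diatonic to C major: C, Dm, Em, F, G, Am, Bdim.
Reading the progression, the first chord not in that set is A, so the modulation leaves C major there.
The chord immediately before A is Em, which is diatonic to both keys: iii in C major and ii in D major.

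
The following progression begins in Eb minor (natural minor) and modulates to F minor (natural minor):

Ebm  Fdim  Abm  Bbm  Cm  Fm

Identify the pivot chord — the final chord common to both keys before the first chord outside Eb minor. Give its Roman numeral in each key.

Chords diatonic to Eb minor: Ebm, Fdim, Gb, Abm, Bbm, Cb, Db.
Reading the progression, the first chord not in that set is Cm, so the modulation leaves Eb minor there.
The chord immediately before Cm is Bbm, which is diatonic to both keys: v in Eb minor and iv in F minor.

Bbm — v in Eb minor, iv in F minor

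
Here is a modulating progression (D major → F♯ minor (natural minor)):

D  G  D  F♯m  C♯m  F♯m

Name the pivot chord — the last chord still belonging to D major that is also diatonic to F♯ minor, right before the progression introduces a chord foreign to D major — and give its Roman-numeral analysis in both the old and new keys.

Chords diatonic to D major: D, Em, F♯m, G, A, Bm, C♯dim.
Reading the progression, the first chord not in that set is C♯m, so the modulation leaves D major there.
The chord immediately before C♯m is F♯m, which is diatonic to both keys: iii in D major and i in F♯ minor.

F♯m — iii in D major, i in F♯ minor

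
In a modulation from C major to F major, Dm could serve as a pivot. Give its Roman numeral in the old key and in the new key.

The scale of C major is C D E F G A B; D is degree 2, and the triad built there (D-F-A) is minor, so it is ii.
The scale of F major is F G A B♭ C D E; D is degree 6, and the triad built there (D-F-A) is minor, so it is vi.

ii in C major; vi in F major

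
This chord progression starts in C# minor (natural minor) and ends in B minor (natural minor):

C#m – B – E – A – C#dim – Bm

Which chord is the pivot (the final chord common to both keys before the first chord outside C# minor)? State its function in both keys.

A — VI in C# minor, VII in B minor

Chords diatonic to C# minor: C#m, D#dim, E, F#m, G#m, A, B.
Reading the progression, the first chord not in that set is C#dim, so the modulation leaves C# minor there.
The chord immediately before C#dim is A, which is diatonic to both keys: VI in C# minor and VII in B minor.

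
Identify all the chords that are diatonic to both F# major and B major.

F#, G#m, B, D#m

Triads in F# major: F# (I), G#m (ii), A#m (iii), B (IV), C# (V), D#m (vi), E#dim (vii°).
Triads in B major: B (I), C#m (ii), D#m (iii), E (IV), F# (V), G#m (vi), A#dim (vii°).
Shared triads with their functions: F# (I in F# major, V in B major); G#m (ii in F# major, vi in B major); B (IV in F# major, I in B major); D#m (vi in F# major, iii in B major).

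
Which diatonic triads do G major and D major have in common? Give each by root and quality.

G, Bm, D, Em

Triads in G major: G (I), Am (ii), Bm (iii), C (IV), D (V), Em (vi), F#dim (vii°).
Triads in D major: D (I), Em (ii), F#m (iii), G (IV), A (V), Bm (vi), C#dim (vii°).
Shared triads with their functions: G (I in G major, IV in D major); Bm (iii in G major, vi in D major); D (V in G major, I in D major); Em (vi in G major, ii in D major).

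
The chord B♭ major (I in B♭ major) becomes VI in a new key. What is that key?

The numeral VI denotes a major triad on scale degree 6. With B♭ on degree 6, the tonic of the new key is D.
Degree 6 carries a major triad in minor keys, so the destination is D minor.
Check: the diatonic triads of D minor (natural minor) are Dm (i), Edim (ii°), F (III), Gm (iv), Am (v), B♭ (VI), C (VII) — B♭ major is indeed VI.

D minor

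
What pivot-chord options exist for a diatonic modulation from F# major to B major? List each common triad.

Triads in F# major: F# major (I), G# minor (ii), A# minor (iii), B major (IV), C# major (V), D# minor (vi), E# diminished (vii°).
Triads in B major: B major (I), C# minor (ii), D# minor (iii), E major (IV), F# major (V), G# minor (vi), A# diminished (vii°).
Shared triads with their functions: F# major (I in F# major, V in B major); G# minor (ii in F# major, vi in B major); B major (IV in F# major, I in B major); D# minor (vi in F# major, iii in B major).

F#, G#m, B, D#m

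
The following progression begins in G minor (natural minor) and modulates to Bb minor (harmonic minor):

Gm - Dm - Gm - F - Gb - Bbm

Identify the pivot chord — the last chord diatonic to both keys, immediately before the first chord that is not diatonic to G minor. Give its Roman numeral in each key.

F — VII in G minor, V in Bb minor

Chords diatonic to G minor: Gm, Adim, Bb, Cm, Dm, Eb, F.
Reading the progression, the first chord not in that set is Gb, so the modulation leaves G minor there.
The chord immediately before Gb is F, which is diatonic to both keys: VII in G minor and V in Bb minor.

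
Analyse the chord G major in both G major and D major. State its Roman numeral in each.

I in G major; IV in D major

The scale of G major is G A B C D E F#; G is degree 1, and the triad built there (G-B-D) is major, so it is I.
The scale of D major is D E F# G A B C#; G is degree 4, and the triad built there (G-B-D) is major, so it is IV.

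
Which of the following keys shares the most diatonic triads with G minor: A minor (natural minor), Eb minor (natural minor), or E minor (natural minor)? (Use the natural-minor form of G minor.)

A minor

Triads of G minor (natural minor): G minor (i), A diminished (ii°), Bb major (III), C minor (iv), D minor (v), Eb major (VI), F major (VII).
A minor (natural minor) shares 2: Dm, F.
Eb minor (natural minor) shares 0: none.
E minor (natural minor) shares 0: none.
The most common triads (2) are shared with A minor.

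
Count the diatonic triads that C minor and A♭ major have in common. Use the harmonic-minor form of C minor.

3

Diatonic triads of C minor (harmonic minor): Cm (i), Ddim (ii°), E♭aug (III+), Fm (iv), G (V), A♭ (VI), Bdim (vii°).
Diatonic triads of A♭ major: A♭ (I), B♭m (ii), Cm (iii), D♭ (IV), E♭ (V), Fm (vi), Gdim (vii°).
Matching root and quality in both lists: Cm, Fm, A♭.
That gives 3 common triads.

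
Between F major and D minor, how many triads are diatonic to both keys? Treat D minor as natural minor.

Diatonic triads of F major: F major (I), G minor (ii), A minor (iii), Bb major (IV), C major (V), D minor (vi), E diminished (vii°).
Diatonic triads of D minor (natural minor): D minor (i), E diminished (ii°), F major (III), G minor (iv), A minor (v), Bb major (VI), C major (VII).
Matching root and quality in both lists: F major, G minor, A minor, Bb major, C major, D minor, E diminished.
That gives 7 common triads.

7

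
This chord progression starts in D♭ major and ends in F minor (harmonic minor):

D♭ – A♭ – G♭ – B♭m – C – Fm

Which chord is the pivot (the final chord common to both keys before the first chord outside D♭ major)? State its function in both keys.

Chords diatonic to D♭ major: D♭, E♭m, Fm, G♭, A♭, B♭m, Cdim.
Reading the progression, the first chord not in that set is C, so the modulation leaves D♭ major there.
The chord immediately before C is B♭m, which is diatonic to both keys: vi in D♭ major and iv in F minor.

B♭m — vi in D♭ major, iv in F minor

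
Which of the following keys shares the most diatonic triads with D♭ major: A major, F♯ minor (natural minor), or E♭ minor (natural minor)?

E♭ minor

Triads of D♭ major: D♭ (I), E♭m (ii), Fm (iii), G♭ (IV), A♭ (V), B♭m (vi), Cdim (vii°).
A major shares 0: none.
F♯ minor (natural minor) shares 0: none.
E♭ minor (natural minor) shares 4: D♭, E♭m, G♭, B♭m.
The most common triads (4) are shared with E♭ minor.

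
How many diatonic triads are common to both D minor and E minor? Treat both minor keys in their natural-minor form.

Diatonic triads of D minor (natural minor): D minor (i), E diminished (ii°), F major (III), G minor (iv), A minor (v), B♭ major (VI), C major (VII).
Diatonic triads of E minor (natural minor): E minor (i), F♯ diminished (ii°), G major (III), A minor (iv), B minor (v), C major (VI), D major (VII).
Matching root and quality in both lists: A minor, C major.
That gives 2 common triads.

2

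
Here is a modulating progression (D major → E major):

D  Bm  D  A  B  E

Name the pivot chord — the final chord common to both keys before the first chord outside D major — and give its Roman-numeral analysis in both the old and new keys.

A — V in D major, IV in E major

Chords diatonic to D major: D, Em, F#m, G, A, Bm, C#dim.
Reading the progression, the first chord not in that set is B, so the modulation leaves D major there.
The chord immediately before B is A, which is diatonic to both keys: V in D major and IV in E major.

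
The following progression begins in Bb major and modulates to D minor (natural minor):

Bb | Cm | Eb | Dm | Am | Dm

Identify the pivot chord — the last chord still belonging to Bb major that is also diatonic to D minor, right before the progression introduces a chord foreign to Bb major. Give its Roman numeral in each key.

Dm — iii in Bb major, i in D minor

Chords diatonic to Bb major: Bb, Cm, Dm, Eb, F, Gm, Adim.
Reading the progression, the first chord not in that set is Am, so the modulation leaves Bb major there.
The chord immediately before Am is Dm, which is diatonic to both keys: iii in Bb major and i in D minor.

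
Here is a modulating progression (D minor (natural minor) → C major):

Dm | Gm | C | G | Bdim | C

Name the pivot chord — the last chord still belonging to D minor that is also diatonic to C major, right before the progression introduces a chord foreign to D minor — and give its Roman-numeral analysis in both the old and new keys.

Chords diatonic to D minor: Dm, Edim, F, Gm, Am, Bb, C.
Reading the progression, the first chord not in that set is G, so the modulation leaves D minor there.
The chord immediately before G is C, which is diatonic to both keys: VII in D minor and I in C major.

C — VII in D minor, I in C major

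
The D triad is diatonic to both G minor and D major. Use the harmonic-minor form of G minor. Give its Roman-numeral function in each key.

V in G minor; I in D major

The scale of G minor (harmonic minor) is G A Bb C D Eb F#; D is degree 5, and the triad built there (D-F#-A) is major, so it is V.
The scale of D major is D E F# G A B C#; D is degree 1, and the triad built there (D-F#-A) is major, so it is I.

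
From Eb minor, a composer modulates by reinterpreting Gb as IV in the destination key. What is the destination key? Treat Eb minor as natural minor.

The numeral IV denotes a major triad on scale degree 4. With Gb on degree 4, the tonic of the new key is Db.
Degree 4 carries a major triad in major keys, so the destination is Db major.
Check: the diatonic triads of Db major are Db (I), Ebm (ii), Fm (iii), Gb (IV), Ab (V), Bbm (vi), Cdim (vii°) — Gb is indeed IV.

Db major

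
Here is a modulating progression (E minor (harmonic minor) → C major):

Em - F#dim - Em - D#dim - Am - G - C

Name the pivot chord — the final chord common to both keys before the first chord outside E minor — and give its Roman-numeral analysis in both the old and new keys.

Am — iv in E minor, vi in C major

Chords diatonic to E minor: Em, F#dim, Gaug, Am, B, C, D#dim.
Reading the progression, the first chord not in that set is G, so the modulation leaves E minor there.
The chord immediately before G is Am, which is diatonic to both keys: iv in E minor and vi in C major.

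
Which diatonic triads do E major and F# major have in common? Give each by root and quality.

G#m, B

Triads in E major: E major (I), F# minor (ii), G# minor (iii), A major (IV), B major (V), C# minor (vi), D# diminished (vii°).
Triads in F# major: F# major (I), G# minor (ii), A# minor (iii), B major (IV), C# major (V), D# minor (vi), E# diminished (vii°).
Shared triads with their functions: G# minor (iii in E major, ii in F# major); B major (V in E major, IV in F# major).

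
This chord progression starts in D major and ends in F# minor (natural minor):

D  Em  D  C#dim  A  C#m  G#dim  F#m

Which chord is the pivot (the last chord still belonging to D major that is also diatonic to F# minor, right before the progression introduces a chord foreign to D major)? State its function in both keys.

A — V in D major, III in F# minor

Chords diatonic to D major: D, Em, F#m, G, A, Bm, C#dim.
Reading the progression, the first chord not in that set is C#m, so the modulation leaves D major there.
The chord immediately before C#m is A, which is diatonic to both keys: V in D major and III in F# minor.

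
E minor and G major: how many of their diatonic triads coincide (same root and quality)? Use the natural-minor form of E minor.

Diatonic triads of E minor (natural minor): Em (i), F#dim (ii°), G (III), Am (iv), Bm (v), C (VI), D (VII).
Diatonic triads of G major: G (I), Am (ii), Bm (iii), C (IV), D (V), Em (vi), F#dim (vii°).
Matching root and quality in both lists: Em, F#dim, G, Am, Bm, C, D.
That gives 7 common triads.

7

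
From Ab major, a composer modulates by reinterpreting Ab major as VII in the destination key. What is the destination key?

The numeral VII denotes a major triad on scale degree 7. With Ab on degree 7, the tonic of the new key is Bb.
Degree 7 carries a major triad in natural-minor keys, so the destination is Bb minor.
Check: the diatonic triads of Bb minor (natural minor) are Bbm (i), Cdim (ii°), Db (III), Ebm (iv), Fm (v), Gb (VI), Ab (VII) — Ab major is indeed VII.

Bb minor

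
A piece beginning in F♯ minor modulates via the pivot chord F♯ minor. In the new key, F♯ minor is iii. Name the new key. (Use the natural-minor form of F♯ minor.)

D major

The numeral iii denotes a minor triad on scale degree 3. With F♯ on degree 3, the tonic of the new key is D.
Degree 3 carries a minor triad in major keys, so the destination is D major.
Check: the diatonic triads of D major are D (I), Em (ii), F♯m (iii), G (IV), A (V), Bm (vi), C♯dim (vii°) — F♯ minor is indeed iii.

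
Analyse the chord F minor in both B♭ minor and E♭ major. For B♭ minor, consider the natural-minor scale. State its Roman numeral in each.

The scale of B♭ minor (natural minor) is B♭ C D♭ E♭ F G♭ A♭; F is degree 5, and the triad built there (F-A♭-C) is minor, so it is v.
The scale of E♭ major is E♭ F G A♭ B♭ C D; F is degree 2, and the triad built there (F-A♭-C) is minor, so it is ii.

v in B♭ minor; ii in E♭ major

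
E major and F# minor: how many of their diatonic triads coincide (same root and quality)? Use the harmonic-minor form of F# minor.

Diatonic triads of E major: E major (I), F# minor (ii), G# minor (iii), A major (IV), B major (V), C# minor (vi), D# diminished (vii°).
Diatonic triads of F# minor (harmonic minor): F# minor (i), G# diminished (ii°), A augmented (III+), B minor (iv), C# major (V), D major (VI), E# diminished (vii°).
Matching root and quality in both lists: F# minor.
That gives 1 common triad.

1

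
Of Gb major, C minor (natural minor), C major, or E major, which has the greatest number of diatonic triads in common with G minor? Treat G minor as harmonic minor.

Triads of G minor (harmonic minor): G minor (i), A diminished (ii°), Bb augmented (III+), C minor (iv), D major (V), Eb major (VI), F# diminished (vii°).
Gb major shares 0: none.
C minor (natural minor) shares 3: Gm, Cm, Eb.
C major shares 0: none.
E major shares 0: none.
The most common triads (3) are shared with C minor.

C minor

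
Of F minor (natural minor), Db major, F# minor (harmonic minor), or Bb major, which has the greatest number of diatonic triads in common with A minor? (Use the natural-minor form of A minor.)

Triads of A minor (natural minor): Am (i), Bdim (ii°), C (III), Dm (iv), Em (v), F (VI), G (VII).
F minor (natural minor) shares 0: none.
Db major shares 0: none.
F# minor (harmonic minor) shares 0: none.
Bb major shares 2: Dm, F.
The most common triads (2) are shared with Bb major.

Bb major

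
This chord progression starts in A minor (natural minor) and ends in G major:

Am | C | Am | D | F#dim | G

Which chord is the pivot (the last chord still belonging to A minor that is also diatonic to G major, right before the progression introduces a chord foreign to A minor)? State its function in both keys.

Am — i in A minor, ii in G major

Chords diatonic to A minor: Am, Bdim, C, Dm, Em, F, G.
Reading the progression, the first chord not in that set is D, so the modulation leaves A minor there.
The chord immediately before D is Am, which is diatonic to both keys: i in A minor and ii in G major.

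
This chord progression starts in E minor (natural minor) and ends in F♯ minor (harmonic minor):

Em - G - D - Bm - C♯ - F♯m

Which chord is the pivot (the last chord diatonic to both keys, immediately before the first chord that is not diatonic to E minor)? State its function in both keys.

Bm — v in E minor, iv in F♯ minor

Chords diatonic to E minor: Em, F♯dim, G, Am, Bm, C, D.
Reading the progression, the first chord not in that set is C♯, so the modulation leaves E minor there.
The chord immediately before C♯ is Bm, which is diatonic to both keys: v in E minor and iv in F♯ minor.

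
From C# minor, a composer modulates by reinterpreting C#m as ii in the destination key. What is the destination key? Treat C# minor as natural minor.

B major

The numeral ii denotes a minor triad on scale degree 2. With C# on degree 2, the tonic of the new key is B.
Degree 2 carries a minor triad in major keys, so the destination is B major.
Check: the diatonic triads of B major are B (I), C#m (ii), D#m (iii), E (IV), F# (V), G#m (vi), A#dim (vii°) — C#m is indeed ii.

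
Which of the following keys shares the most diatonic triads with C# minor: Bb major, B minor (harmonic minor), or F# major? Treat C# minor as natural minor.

F# major

Triads of C# minor (natural minor): C# minor (i), D# diminished (ii°), E major (III), F# minor (iv), G# minor (v), A major (VI), B major (VII).
Bb major shares 0: none.
B minor (harmonic minor) shares 0: none.
F# major shares 2: G#m, B.
The most common triads (2) are shared with F# major.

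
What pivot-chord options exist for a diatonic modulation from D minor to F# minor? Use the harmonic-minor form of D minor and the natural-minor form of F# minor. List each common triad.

A

Triads in D minor (harmonic minor): Dm (i), Edim (ii°), Faug (III+), Gm (iv), A (V), Bb (VI), C#dim (vii°).
Triads in F# minor (natural minor): F#m (i), G#dim (ii°), A (III), Bm (iv), C#m (v), D (VI), E (VII).
Shared triads with their functions: A (V in D minor, III in F# minor).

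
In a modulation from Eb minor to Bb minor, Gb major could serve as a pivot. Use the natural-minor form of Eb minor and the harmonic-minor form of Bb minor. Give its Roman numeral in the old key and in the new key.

The scale of Eb minor (natural minor) is Eb F Gb Ab Bb Cb Db; Gb is degree 3, and the triad built there (Gb-Bb-Db) is major, so it is III.
The scale of Bb minor (harmonic minor) is Bb C Db Eb F Gb A; Gb is degree 6, and the triad built there (Gb-Bb-Db) is major, so it is VI.

III in Eb minor; VI in Bb minor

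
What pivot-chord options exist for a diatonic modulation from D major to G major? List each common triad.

Triads in D major: D (I), Em (ii), F#m (iii), G (IV), A (V), Bm (vi), C#dim (vii°).
Triads in G major: G (I), Am (ii), Bm (iii), C (IV), D (V), Em (vi), F#dim (vii°).
Shared triads with their functions: D (I in D major, V in G major); Em (ii in D major, vi in G major); G (IV in D major, I in G major); Bm (vi in D major, iii in G major).

D, Em, G, Bm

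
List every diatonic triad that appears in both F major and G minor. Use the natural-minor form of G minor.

Triads in F major: F major (I), G minor (ii), A minor (iii), Bb major (IV), C major (V), D minor (vi), E diminished (vii°).
Triads in G minor (natural minor): G minor (i), A diminished (ii°), Bb major (III), C minor (iv), D minor (v), Eb major (VI), F major (VII).
Shared triads with their functions: F major (I in F major, VII in G minor); G minor (ii in F major, i in G minor); Bb major (IV in F major, III in G minor); D minor (vi in F major, v in G minor).

F, Gm, Bb, Dm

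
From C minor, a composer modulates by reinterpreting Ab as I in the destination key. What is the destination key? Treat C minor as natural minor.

The numeral I denotes a major triad on scale degree 1. With Ab on degree 1, the tonic of the new key is Ab.
Degree 1 carries a major triad in major keys, so the destination is Ab major.
Check: the diatonic triads of Ab major are Ab (I), Bbm (ii), Cm (iii), Db (IV), Eb (V), Fm (vi), Gdim (vii°) — Ab is indeed I.

Ab major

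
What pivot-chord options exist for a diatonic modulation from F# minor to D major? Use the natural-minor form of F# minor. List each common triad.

F#m, A, Bm, D

Triads in F# minor (natural minor): F#m (i), G#dim (ii°), A (III), Bm (iv), C#m (v), D (VI), E (VII).
Triads in D major: D (I), Em (ii), F#m (iii), G (IV), A (V), Bm (vi), C#dim (vii°).
Shared triads with their functions: F#m (i in F# minor, iii in D major); A (III in F# minor, V in D major); Bm (iv in F# minor, vi in D major); D (VI in F# minor, I in D major).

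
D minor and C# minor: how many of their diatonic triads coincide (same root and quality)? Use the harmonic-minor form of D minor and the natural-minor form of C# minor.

1

Diatonic triads of D minor (harmonic minor): Dm (i), Edim (ii°), Faug (III+), Gm (iv), A (V), Bb (VI), C#dim (vii°).
Diatonic triads of C# minor (natural minor): C#m (i), D#dim (ii°), E (III), F#m (iv), G#m (v), A (VI), B (VII).
Matching root and quality in both lists: A.
That gives 1 common triad.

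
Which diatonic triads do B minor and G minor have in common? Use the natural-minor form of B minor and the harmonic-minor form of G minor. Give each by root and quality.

Triads in B minor (natural minor): B minor (i), C# diminished (ii°), D major (III), E minor (iv), F# minor (v), G major (VI), A major (VII).
Triads in G minor (harmonic minor): G minor (i), A diminished (ii°), Bb augmented (III+), C minor (iv), D major (V), Eb major (VI), F# diminished (vii°).
Shared triads with their functions: D major (III in B minor, V in G minor).

D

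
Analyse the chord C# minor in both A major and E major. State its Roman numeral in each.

The scale of A major is A B C# D E F# G#; C# is degree 3, and the triad built there (C#-E-G#) is minor, so it is iii.
The scale of E major is E F# G# A B C# D#; C# is degree 6, and the triad built there (C#-E-G#) is minor, so it is vi.

iii in A major; vi in E major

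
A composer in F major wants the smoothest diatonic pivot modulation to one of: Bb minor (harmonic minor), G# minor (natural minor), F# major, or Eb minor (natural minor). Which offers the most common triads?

Triads of F major: F major (I), G minor (ii), A minor (iii), Bb major (IV), C major (V), D minor (vi), E diminished (vii°).
Bb minor (harmonic minor) shares 1: F.
G# minor (natural minor) shares 0: none.
F# major shares 0: none.
Eb minor (natural minor) shares 0: none.
The most common triads (1) are shared with Bb minor.

Bb minor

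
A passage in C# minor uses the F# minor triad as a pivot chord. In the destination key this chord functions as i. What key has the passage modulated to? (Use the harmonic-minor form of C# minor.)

F# minor

The numeral i denotes a minor triad on scale degree 1. With F# on degree 1, the tonic of the new key is F#.
Degree 1 carries a minor triad in minor keys, so the destination is F# minor.
Check: the diatonic triads of F# minor (natural minor) are F#m (i), G#dim (ii°), A (III), Bm (iv), C#m (v), D (VI), E (VII) — F# minor is indeed i.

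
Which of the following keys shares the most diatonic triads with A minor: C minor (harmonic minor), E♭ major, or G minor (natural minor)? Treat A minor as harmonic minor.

G minor

Triads of A minor (harmonic minor): Am (i), Bdim (ii°), Caug (III+), Dm (iv), E (V), F (VI), G♯dim (vii°).
C minor (harmonic minor) shares 1: Bdim.
E♭ major shares 0: none.
G minor (natural minor) shares 2: Dm, F.
The most common triads (2) are shared with G minor.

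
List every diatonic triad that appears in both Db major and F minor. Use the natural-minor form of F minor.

Db, Fm, Ab, Bbm

Triads in Db major: Db (I), Ebm (ii), Fm (iii), Gb (IV), Ab (V), Bbm (vi), Cdim (vii°).
Triads in F minor (natural minor): Fm (i), Gdim (ii°), Ab (III), Bbm (iv), Cm (v), Db (VI), Eb (VII).
Shared triads with their functions: Db (I in Db major, VI in F minor); Fm (iii in Db major, i in F minor); Ab (V in Db major, III in F minor); Bbm (vi in Db major, iv in F minor).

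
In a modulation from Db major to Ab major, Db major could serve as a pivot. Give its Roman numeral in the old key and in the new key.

I in Db major; IV in Ab major

The scale of Db major is Db Eb F Gb Ab Bb C; Db is degree 1, and the triad built there (Db-F-Ab) is major, so it is I.
The scale of Ab major is Ab Bb C Db Eb F G; Db is degree 4, and the triad built there (Db-F-Ab) is major, so it is IV.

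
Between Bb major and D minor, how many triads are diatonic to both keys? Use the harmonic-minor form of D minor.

Diatonic triads of Bb major: Bb major (I), C minor (ii), D minor (iii), Eb major (IV), F major (V), G minor (vi), A diminished (vii°).
Diatonic triads of D minor (harmonic minor): D minor (i), E diminished (ii°), F augmented (III+), G minor (iv), A major (V), Bb major (VI), C# diminished (vii°).
Matching root and quality in both lists: Bb major, D minor, G minor.
That gives 3 common triads.

3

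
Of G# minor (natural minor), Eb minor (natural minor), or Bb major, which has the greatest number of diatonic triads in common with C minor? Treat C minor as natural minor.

Triads of C minor (natural minor): C minor (i), D diminished (ii°), Eb major (III), F minor (iv), G minor (v), Ab major (VI), Bb major (VII).
G# minor (natural minor) shares 0: none.
Eb minor (natural minor) shares 0: none.
Bb major shares 4: Cm, Eb, Gm, Bb.
The most common triads (4) are shared with Bb major.

Bb major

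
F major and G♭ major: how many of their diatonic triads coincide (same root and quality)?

Diatonic triads of F major: F major (I), G minor (ii), A minor (iii), B♭ major (IV), C major (V), D minor (vi), E diminished (vii°).
Diatonic triads of G♭ major: G♭ major (I), A♭ minor (ii), B♭ minor (iii), C♭ major (IV), D♭ major (V), E♭ minor (vi), F diminished (vii°).
No triad has the same root and quality in both keys.

0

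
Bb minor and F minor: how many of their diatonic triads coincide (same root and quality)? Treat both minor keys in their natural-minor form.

4

Diatonic triads of Bb minor (natural minor): Bbm (i), Cdim (ii°), Db (III), Ebm (iv), Fm (v), Gb (VI), Ab (VII).
Diatonic triads of F minor (natural minor): Fm (i), Gdim (ii°), Ab (III), Bbm (iv), Cm (v), Db (VI), Eb (VII).
Matching root and quality in both lists: Bbm, Db, Fm, Ab.
That gives 4 common triads.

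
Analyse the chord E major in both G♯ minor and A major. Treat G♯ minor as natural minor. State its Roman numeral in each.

The scale of G♯ minor (natural minor) is G♯ A♯ B C♯ D♯ E F♯; E is degree 6, and the triad built there (E-G♯-B) is major, so it is VI.
The scale of A major is A B C♯ D E F♯ G♯; E is degree 5, and the triad built there (E-G♯-B) is major, so it is V.

VI in G♯ minor; V in A major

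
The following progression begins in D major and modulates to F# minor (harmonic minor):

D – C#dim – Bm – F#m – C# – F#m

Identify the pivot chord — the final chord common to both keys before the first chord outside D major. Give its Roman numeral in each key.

F#m — iii in D major, i in F# minor

Chords diatonic to D major: D, Em, F#m, G, A, Bm, C#dim.
Reading the progression, the first chord not in that set is C#, so the modulation leaves D major there.
The chord immediately before C# is F#m, which is diatonic to both keys: iii in D major and i in F# minor.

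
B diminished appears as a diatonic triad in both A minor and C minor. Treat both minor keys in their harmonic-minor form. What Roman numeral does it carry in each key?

The scale of A minor (harmonic minor) is A B C D E F G#; B is degree 2, and the triad built there (B-D-F) is diminished, so it is ii°.
The scale of C minor (harmonic minor) is C D Eb F G Ab B; B is degree 7, and the triad built there (B-D-F) is diminished, so it is vii°.

ii° in A minor; vii° in C minor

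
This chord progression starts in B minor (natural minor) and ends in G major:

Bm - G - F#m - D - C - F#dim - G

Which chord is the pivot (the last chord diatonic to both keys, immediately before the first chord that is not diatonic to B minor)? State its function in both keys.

D — III in B minor, V in G major

Chords diatonic to B minor: Bm, C#dim, D, Em, F#m, G, A.
Reading the progression, the first chord not in that set is C, so the modulation leaves B minor there.
The chord immediately before C is D, which is diatonic to both keys: III in B minor and V in G major.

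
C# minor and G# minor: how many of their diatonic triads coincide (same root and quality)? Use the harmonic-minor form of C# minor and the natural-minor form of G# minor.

1

Diatonic triads of C# minor (harmonic minor): C# minor (i), D# diminished (ii°), E augmented (III+), F# minor (iv), G# major (V), A major (VI), B# diminished (vii°).
Diatonic triads of G# minor (natural minor): G# minor (i), A# diminished (ii°), B major (III), C# minor (iv), D# minor (v), E major (VI), F# major (VII).
Matching root and quality in both lists: C# minor.
That gives 1 common triad.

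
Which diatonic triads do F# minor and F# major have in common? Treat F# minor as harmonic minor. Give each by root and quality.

C#, E#dim

Triads in F# minor (harmonic minor): F#m (i), G#dim (ii°), Aaug (III+), Bm (iv), C# (V), D (VI), E#dim (vii°).
Triads in F# major: F# (I), G#m (ii), A#m (iii), B (IV), C# (V), D#m (vi), E#dim (vii°).
Shared triads with their functions: C# (V in F# minor, V in F# major); E#dim (vii° in F# minor, vii° in F# major).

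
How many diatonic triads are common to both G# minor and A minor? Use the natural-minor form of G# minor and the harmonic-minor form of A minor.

Diatonic triads of G# minor (natural minor): G#m (i), A#dim (ii°), B (III), C#m (iv), D#m (v), E (VI), F# (VII).
Diatonic triads of A minor (harmonic minor): Am (i), Bdim (ii°), Caug (III+), Dm (iv), E (V), F (VI), G#dim (vii°).
Matching root and quality in both lists: E.
That gives 1 common triad.

1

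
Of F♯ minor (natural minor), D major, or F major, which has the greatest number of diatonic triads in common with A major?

Triads of A major: A major (I), B minor (ii), C♯ minor (iii), D major (IV), E major (V), F♯ minor (vi), G♯ diminished (vii°).
F♯ minor (natural minor) shares 7: A, Bm, C♯m, D, E, F♯m, G♯dim.
D major shares 4: A, Bm, D, F♯m.
F major shares 0: none.
The most common triads (7) are shared with F♯ minor.

F♯ minor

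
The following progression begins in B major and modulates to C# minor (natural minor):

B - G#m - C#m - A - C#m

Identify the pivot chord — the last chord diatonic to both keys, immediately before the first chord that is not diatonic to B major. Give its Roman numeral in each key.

C#m — ii in B major, i in C# minor

Chords diatonic to B major: B, C#m, D#m, E, F#, G#m, A#dim.
Reading the progression, the first chord not in that set is A, so the modulation leaves B major there.
The chord immediately before A is C#m, which is diatonic to both keys: ii in B major and i in C# minor.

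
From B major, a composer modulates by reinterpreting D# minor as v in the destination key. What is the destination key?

The numeral v denotes a minor triad on scale degree 5. With D# on degree 5, the tonic of the new key is G#.
Degree 5 carries a minor triad in natural-minor keys, so the destination is G# minor.
Check: the diatonic triads of G# minor (natural minor) are G#m (i), A#dim (ii°), B (III), C#m (iv), D#m (v), E (VI), F# (VII) — D# minor is indeed v.

G# minor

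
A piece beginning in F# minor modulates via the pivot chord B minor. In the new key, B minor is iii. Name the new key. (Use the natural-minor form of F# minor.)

The numeral iii denotes a minor triad on scale degree 3. With B on degree 3, the tonic of the new key is G.
Degree 3 carries a minor triad in major keys, so the destination is G major.
Check: the diatonic triads of G major are G (I), Am (ii), Bm (iii), C (IV), D (V), Em (vi), F#dim (vii°) — B minor is indeed iii.

G major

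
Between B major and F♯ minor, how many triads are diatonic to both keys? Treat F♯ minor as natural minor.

Diatonic triads of B major: B (I), C♯m (ii), D♯m (iii), E (IV), F♯ (V), G♯m (vi), A♯dim (vii°).
Diatonic triads of F♯ minor (natural minor): F♯m (i), G♯dim (ii°), A (III), Bm (iv), C♯m (v), D (VI), E (VII).
Matching root and quality in both lists: C♯m, E.
That gives 2 common triads.

2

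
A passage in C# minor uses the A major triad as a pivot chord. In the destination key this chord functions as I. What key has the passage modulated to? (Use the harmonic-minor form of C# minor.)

The numeral I denotes a major triad on scale degree 1. With A on degree 1, the tonic of the new key is A.
Degree 1 carries a major triad in major keys, so the destination is A major.
Check: the diatonic triads of A major are A (I), Bm (ii), C#m (iii), D (IV), E (V), F#m (vi), G#dim (vii°) — A major is indeed I.

A major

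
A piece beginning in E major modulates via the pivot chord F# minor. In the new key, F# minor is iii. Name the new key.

D major

The numeral iii denotes a minor triad on scale degree 3. With F# on degree 3, the tonic of the new key is D.
Degree 3 carries a minor triad in major keys, so the destination is D major.
Check: the diatonic triads of D major are D (I), Em (ii), F#m (iii), G (IV), A (V), Bm (vi), C#dim (vii°) — F# minor is indeed iii.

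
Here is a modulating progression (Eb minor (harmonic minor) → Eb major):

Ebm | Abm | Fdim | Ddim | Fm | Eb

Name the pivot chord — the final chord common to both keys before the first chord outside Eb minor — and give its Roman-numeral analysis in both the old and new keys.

Ddim — vii° in Eb minor, vii° in Eb major

Chords diatonic to Eb minor: Ebm, Fdim, Gbaug, Abm, Bb, Cb, Ddim.
Reading the progression, the first chord not in that set is Fm, so the modulation leaves Eb minor there.
The chord immediately before Fm is Ddim, which is diatonic to both keys: vii° in Eb minor and vii° in Eb major.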